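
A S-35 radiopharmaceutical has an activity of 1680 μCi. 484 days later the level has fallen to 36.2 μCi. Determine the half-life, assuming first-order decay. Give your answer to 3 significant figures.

87.4 days

A/A₀ = 36.2/1680 ≈ 0.021548.
n = log₂(46.409) ≈ 5.5363 half-lives elapsed in 484 days.
t½ = 484/5.5363 ≈ 87.423 days.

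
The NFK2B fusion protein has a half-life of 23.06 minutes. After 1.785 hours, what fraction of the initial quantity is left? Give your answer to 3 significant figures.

0.0400

1.785 hours = 107.1 minutes.
n = 107.1/23.06 ≈ 4.6444 half-lives.
Fraction remaining = (1/2)^4.6444 ≈ 0.039985.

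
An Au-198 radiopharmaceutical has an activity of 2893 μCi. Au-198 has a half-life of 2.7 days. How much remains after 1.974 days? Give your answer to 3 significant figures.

1740 μCi

Number of half-lives: n = 1.974/2.7 ≈ 0.73111.
Remaining = 2893 × (1/2)^0.73111 = 2893 × 0.60244 ≈ 1742.9 μCi.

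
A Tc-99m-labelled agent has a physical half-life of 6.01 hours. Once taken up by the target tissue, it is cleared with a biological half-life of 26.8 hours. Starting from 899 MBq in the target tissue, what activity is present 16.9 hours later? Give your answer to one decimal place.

82.7 MBq

1/t_eff = 1/t_phys + 1/t_biol = 1/6.01 + 1/26.8 = 0.2037 per hour.
t_eff = 6.01 × 26.8 / (6.01 + 26.8) ≈ 4.9091 hours.
Remaining = 899 × (1/2)^(16.9/4.9091) = 899 × (1/2)^3.4426 ≈ 82.688 MBq.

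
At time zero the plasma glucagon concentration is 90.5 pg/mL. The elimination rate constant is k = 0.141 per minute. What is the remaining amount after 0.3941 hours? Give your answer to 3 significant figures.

3.23 pg/mL

t½ = ln 2 / k = 0.69315 / 0.141 ≈ 4.9159 minutes.
Convert the elapsed time: 0.3941 hours = 23.646 minutes.
Number of half-lives: n = 23.646/4.9159 ≈ 4.8101.
Remaining = 90.5 × (1/2)^4.8101 = 90.5 × 0.035647 ≈ 3.2261 pg/mL.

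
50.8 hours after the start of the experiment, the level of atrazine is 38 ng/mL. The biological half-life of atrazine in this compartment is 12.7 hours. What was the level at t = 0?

608 ng/mL

Number of half-lives elapsed: n = 50.8/12.7 ≈ 4.
A₀ = A × 2^n = 38 × 2^4 = 38 × 16 ≈ 608 ng/mL.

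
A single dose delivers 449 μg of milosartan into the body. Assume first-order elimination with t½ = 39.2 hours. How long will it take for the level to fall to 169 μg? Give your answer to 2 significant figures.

55 hours

Fraction remaining = 169/449 ≈ 0.37639.
n = log₂(449/169) = ln(2.6568)/ln 2 ≈ 1.4097 half-lives.
t = n × t½ = 1.4097 × 39.2 ≈ 55.26 hours.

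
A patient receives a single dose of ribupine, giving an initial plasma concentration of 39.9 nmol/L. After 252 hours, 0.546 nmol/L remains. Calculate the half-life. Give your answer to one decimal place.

40.7 hours

A/A₀ = 0.546/39.9 ≈ 0.013684.
n = log₂(73.077) ≈ 6.1913 half-lives elapsed in 252 hours.
t½ = 252/6.1913 ≈ 40.702 hours.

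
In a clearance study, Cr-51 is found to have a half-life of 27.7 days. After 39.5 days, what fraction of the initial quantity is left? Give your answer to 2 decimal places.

0.37

n = 39.5/27.7 ≈ 1.426 half-lives.
Fraction remaining = (1/2)^1.426 ≈ 0.37216.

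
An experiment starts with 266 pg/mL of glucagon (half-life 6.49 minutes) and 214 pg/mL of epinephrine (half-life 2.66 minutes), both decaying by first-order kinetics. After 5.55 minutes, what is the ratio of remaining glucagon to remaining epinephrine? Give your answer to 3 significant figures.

glucagon: 266 × (1/2)^(5.55/6.49) = 266 × (1/2)^0.85516 ≈ 147.05 pg/mL.
epinephrine: 214 × (1/2)^(5.55/2.66) = 214 × (1/2)^2.0865 ≈ 50.388 pg/mL.
Ratio ≈ 147.05 / 50.388 ≈ 2.9183.

2.92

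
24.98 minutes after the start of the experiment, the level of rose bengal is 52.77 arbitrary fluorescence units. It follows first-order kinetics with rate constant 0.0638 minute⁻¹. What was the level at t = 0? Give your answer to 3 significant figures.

260 arbitrary fluorescence units

t½ = ln 2 / λ = 0.69315 / 0.0638 ≈ 10.864 minutes.
Number of half-lives elapsed: n = 24.98/10.864 ≈ 2.2993.
A₀ = A × 2^n = 52.77 × 2^2.2993 = 52.77 × 4.922 ≈ 259.74 arbitrary fluorescence units.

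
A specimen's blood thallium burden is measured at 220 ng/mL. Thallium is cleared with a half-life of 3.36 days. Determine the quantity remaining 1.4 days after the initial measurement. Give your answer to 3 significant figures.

165 ng/mL

Number of half-lives: n = 1.4/3.36 ≈ 0.41667.
Remaining = 220 × (1/2)^0.41667 = 220 × 0.74915 ≈ 164.81 ng/mL.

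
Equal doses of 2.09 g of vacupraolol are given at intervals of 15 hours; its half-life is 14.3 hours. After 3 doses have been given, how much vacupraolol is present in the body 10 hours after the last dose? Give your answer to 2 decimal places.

The 3 doses were given 40, 25, 10 hours ago.
Total = 2.09·(1/2)^(40/14.3) + 2.09·(1/2)^(25/14.3) + 2.09·(1/2)^(10/14.3)
      = 0.30068 + 0.62211 + 1.2872 ≈ 2.21 g.

2.21 g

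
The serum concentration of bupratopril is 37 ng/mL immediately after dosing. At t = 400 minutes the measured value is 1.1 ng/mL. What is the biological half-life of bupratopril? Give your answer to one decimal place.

78.9 minutes

A/A₀ = 1.1/37 ≈ 0.02973.
n = log₂(33.636) ≈ 5.0719 half-lives elapsed in 400 minutes.
t½ = 400/5.0719 ≈ 78.865 minutes.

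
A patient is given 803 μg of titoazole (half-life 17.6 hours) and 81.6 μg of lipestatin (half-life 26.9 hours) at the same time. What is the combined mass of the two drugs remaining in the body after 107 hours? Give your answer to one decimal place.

titoazole: 803 × (1/2)^(107/17.6) = 803 × (1/2)^6.0795 ≈ 11.874 μg.
lipestatin: 81.6 × (1/2)^(107/26.9) = 81.6 × (1/2)^3.9777 ≈ 5.1795 μg.
Total = 11.874 + 5.1795 ≈ 17.053 μg.

17.1 μg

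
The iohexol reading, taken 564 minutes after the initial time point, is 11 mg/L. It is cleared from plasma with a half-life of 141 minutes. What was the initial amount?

Number of half-lives elapsed: n = 564/141 ≈ 4.
A₀ = A × 2^n = 11 × 2^4 = 11 × 16 ≈ 176 mg/L.

176 mg/L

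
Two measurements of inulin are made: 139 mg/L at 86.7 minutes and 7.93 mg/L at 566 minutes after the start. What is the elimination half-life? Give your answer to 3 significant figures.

Over Δt = 566 − 86.7 = 479.3 minutes, the level fell by a factor of 139/7.93 ≈ 17.528.
n = log₂(17.528) ≈ 4.1316 half-lives, so t½ = 479.3/4.1316 ≈ 116.01 minutes.

116 minutes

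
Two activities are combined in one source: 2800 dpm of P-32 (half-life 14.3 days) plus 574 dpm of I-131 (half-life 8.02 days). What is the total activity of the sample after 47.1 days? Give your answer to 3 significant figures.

P-32: 2800 × (1/2)^(47.1/14.3) = 2800 × (1/2)^3.2937 ≈ 285.53 dpm.
I-131: 574 × (1/2)^(47.1/8.02) = 574 × (1/2)^5.8728 ≈ 9.7953 dpm.
Total = 285.53 + 9.7953 ≈ 295.33 dpm.

295 dpm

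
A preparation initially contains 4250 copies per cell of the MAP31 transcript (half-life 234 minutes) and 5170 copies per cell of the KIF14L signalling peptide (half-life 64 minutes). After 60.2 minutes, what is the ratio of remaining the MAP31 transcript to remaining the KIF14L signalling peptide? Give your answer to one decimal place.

MAP31 transcript: 4250 × (1/2)^(60.2/234) = 4250 × (1/2)^0.25726 ≈ 3555.9 copies per cell.
KIF14L signalling peptide: 5170 × (1/2)^(60.2/64) = 5170 × (1/2)^0.94063 ≈ 2693.6 copies per cell.
Ratio ≈ 3555.9 / 2693.6 ≈ 1.3201.

1.3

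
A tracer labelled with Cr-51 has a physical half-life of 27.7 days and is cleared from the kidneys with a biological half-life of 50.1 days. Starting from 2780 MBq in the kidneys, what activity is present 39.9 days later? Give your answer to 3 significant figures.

590 MBq

1/t_eff = 1/t_phys + 1/t_biol = 1/27.7 + 1/50.1 = 0.056061 per day.
t_eff = 27.7 × 50.1 / (27.7 + 50.1) ≈ 17.838 days.
Remaining = 2780 × (1/2)^(39.9/17.838) = 2780 × (1/2)^2.2368 ≈ 589.78 MBq.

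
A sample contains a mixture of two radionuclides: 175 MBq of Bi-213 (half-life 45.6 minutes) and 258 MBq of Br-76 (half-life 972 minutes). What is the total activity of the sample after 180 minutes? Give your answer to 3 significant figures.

Bi-213: 175 × (1/2)^(180/45.6) = 175 × (1/2)^3.9474 ≈ 11.344 MBq.
Br-76: 258 × (1/2)^(180/972) = 258 × (1/2)^0.18519 ≈ 226.92 MBq.
Total = 11.344 + 226.92 ≈ 238.26 MBq.

238 MBq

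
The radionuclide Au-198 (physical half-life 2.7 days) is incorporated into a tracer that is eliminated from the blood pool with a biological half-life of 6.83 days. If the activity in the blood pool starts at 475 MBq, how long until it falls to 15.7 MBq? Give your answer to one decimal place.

1/t_eff = 1/t_phys + 1/t_biol = 1/2.7 + 1/6.83 = 0.51678 per day.
t_eff = 2.7 × 6.83 / (2.7 + 6.83) ≈ 1.935 days.
n = log₂(475/15.7) ≈ 4.9191; t = 4.9191 × 1.935 ≈ 9.5187 days.

9.5 days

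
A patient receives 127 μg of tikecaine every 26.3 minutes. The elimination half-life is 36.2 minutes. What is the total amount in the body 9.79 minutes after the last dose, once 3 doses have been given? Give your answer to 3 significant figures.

The 3 doses were given 62.39, 36.09, 9.79 minutes ago.
Total = 127·(1/2)^(62.39/36.2) + 127·(1/2)^(36.09/36.2) + 127·(1/2)^(9.79/36.2)
      = 38.458 + 63.634 + 105.29 ≈ 207.38 μg.

207 μg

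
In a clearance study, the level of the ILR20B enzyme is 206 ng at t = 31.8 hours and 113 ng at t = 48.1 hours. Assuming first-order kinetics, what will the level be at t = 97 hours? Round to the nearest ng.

Over Δt = 48.1 − 31.8 = 16.3 hours, the level fell by a factor of 206/113 ≈ 1.823.
n = log₂(1.823) ≈ 0.86632 half-lives, so t½ = 16.3/0.86632 ≈ 18.815 hours.
From t = 48.1 to t = 97: 113 × (1/2)^((97−48.1)/18.815) ≈ 18.651 ng.

19 ng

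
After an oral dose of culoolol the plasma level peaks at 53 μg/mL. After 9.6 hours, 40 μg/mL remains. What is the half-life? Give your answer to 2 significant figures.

A/A₀ = 40/53 ≈ 0.75472.
n = log₂(1.325) ≈ 0.40599 half-lives elapsed in 9.6 hours.
t½ = 9.6/0.40599 ≈ 23.646 hours.

24 hours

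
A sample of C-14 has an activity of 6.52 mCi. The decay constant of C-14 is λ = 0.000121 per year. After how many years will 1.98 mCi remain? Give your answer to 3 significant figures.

9850 years

t½ = ln 2 / λ = 0.69315 / 0.000121 ≈ 5728.5 years.
Fraction remaining = 1.98/6.52 ≈ 0.30368.
n = log₂(6.52/1.98) = ln(3.2929)/ln 2 ≈ 1.7194 half-lives.
t = n × t½ = 1.7194 × 5728.5 ≈ 9849.4 years.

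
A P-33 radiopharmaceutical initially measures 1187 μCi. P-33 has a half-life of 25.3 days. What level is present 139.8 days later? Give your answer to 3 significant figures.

Number of half-lives: n = 139.8/25.3 ≈ 5.5257.
Remaining = 1187 × (1/2)^5.5257 = 1187 × 0.021707 ≈ 25.766 μCi.

25.8 μCi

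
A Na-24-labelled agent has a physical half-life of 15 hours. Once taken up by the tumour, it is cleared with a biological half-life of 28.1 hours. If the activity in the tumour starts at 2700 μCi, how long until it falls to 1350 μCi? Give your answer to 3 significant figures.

1/t_eff = 1/t_phys + 1/t_biol = 1/15 + 1/28.1 = 0.10225 per hour.
t_eff = 15 × 28.1 / (15 + 28.1) ≈ 9.7796 hours.
n = log₂(2700/1350) ≈ 1; t = 1 × 9.7796 ≈ 9.7796 hours.

9.78 hours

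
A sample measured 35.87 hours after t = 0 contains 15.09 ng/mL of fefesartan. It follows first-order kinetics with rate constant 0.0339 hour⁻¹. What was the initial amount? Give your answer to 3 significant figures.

t½ = ln 2 / λ = 0.69315 / 0.0339 ≈ 20.447 hours.
Number of half-lives elapsed: n = 35.87/20.447 ≈ 1.7543.
A₀ = A × 2^n = 15.09 × 2^1.7543 = 15.09 × 3.3736 ≈ 50.908 ng/mL.

50.9 ng/mL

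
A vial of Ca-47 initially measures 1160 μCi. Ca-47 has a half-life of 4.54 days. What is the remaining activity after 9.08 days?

Elapsed time is 2 half-lives (9.08/4.54).
Each half-life halves the amount: 1160 × (1/2)^2 = 1160/4 = 290 μCi.

290 μCi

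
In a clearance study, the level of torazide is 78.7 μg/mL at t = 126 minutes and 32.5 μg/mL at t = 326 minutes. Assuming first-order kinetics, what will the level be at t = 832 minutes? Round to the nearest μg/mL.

Over Δt = 326 − 126 = 200 minutes, the level fell by a factor of 78.7/32.5 ≈ 2.4215.
n = log₂(2.4215) ≈ 1.2759 half-lives, so t½ = 200/1.2759 ≈ 156.75 minutes.
From t = 326 to t = 832: 32.5 × (1/2)^((832−326)/156.75) ≈ 3.4684 μg/mL.

3 μg/mL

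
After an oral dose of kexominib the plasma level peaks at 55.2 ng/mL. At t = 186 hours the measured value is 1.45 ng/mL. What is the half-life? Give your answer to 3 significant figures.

35.4 hours

A/A₀ = 1.45/55.2 ≈ 0.026268.
n = log₂(38.069) ≈ 5.2505 half-lives elapsed in 186 hours.
t½ = 186/5.2505 ≈ 35.425 hours.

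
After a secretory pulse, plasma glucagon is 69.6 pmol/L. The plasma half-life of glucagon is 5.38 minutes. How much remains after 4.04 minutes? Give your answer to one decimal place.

41.4 pmol/L

Number of half-lives: n = 4.04/5.38 ≈ 0.75093.
Remaining = 69.6 × (1/2)^0.75093 = 69.6 × 0.59422 ≈ 41.358 pmol/L.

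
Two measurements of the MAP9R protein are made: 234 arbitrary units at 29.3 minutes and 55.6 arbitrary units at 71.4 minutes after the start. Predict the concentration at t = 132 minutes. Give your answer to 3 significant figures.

Over Δt = 71.4 − 29.3 = 42.1 minutes, the level fell by a factor of 234/55.6 ≈ 4.2086.
n = log₂(4.2086) ≈ 2.0734 half-lives, so t½ = 42.1/2.0734 ≈ 20.305 minutes.
From t = 71.4 to t = 132: 55.6 × (1/2)^((132−71.4)/20.305) ≈ 7.0253 arbitrary units.

7.03 arbitrary units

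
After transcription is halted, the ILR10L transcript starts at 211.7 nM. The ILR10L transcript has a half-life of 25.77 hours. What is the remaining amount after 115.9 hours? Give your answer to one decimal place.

9.4 nM

Number of half-lives: n = 115.9/25.77 ≈ 4.4975.
Remaining = 211.7 × (1/2)^4.4975 = 211.7 × 0.044272 ≈ 9.3723 nM.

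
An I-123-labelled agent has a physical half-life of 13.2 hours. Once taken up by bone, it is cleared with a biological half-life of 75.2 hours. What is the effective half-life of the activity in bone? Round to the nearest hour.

11 hours

1/t_eff = 1/t_phys + 1/t_biol = 1/13.2 + 1/75.2 = 0.089055 per hour.
t_eff = 13.2 × 75.2 / (13.2 + 75.2) ≈ 11.229 hours.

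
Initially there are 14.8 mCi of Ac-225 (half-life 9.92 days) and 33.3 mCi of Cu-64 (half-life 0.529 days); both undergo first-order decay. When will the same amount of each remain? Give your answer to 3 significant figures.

Set 14.8·(1/2)^(t/9.92) = 33.3·(1/2)^(t/0.529).
Taking log₂: log₂(14.8/33.3) = t·(1/9.92 − 1/0.529).
log₂(0.44444) = -1.1699; 1/9.92 − 1/0.529 = -1.7896.
t = -1.1699 / -1.7896 ≈ 0.65375 days.

0.654 days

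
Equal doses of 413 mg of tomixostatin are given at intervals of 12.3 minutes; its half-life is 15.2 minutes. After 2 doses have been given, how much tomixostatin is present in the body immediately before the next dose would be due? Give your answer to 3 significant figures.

The 2 doses were given 24.6, 12.3 minutes ago.
Total = 413·(1/2)^(24.6/15.2) + 413·(1/2)^(12.3/15.2)
      = 134.51 + 235.7 ≈ 370.21 mg.

370 mg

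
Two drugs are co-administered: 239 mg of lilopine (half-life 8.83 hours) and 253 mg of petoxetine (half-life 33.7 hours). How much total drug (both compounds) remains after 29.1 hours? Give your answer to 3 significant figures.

163 mg

lilopine: 239 × (1/2)^(29.1/8.83) = 239 × (1/2)^3.2956 ≈ 24.34 mg.
petoxetine: 253 × (1/2)^(29.1/33.7) = 253 × (1/2)^0.8635 ≈ 139.05 mg.
Total = 24.34 + 139.05 ≈ 163.39 mg.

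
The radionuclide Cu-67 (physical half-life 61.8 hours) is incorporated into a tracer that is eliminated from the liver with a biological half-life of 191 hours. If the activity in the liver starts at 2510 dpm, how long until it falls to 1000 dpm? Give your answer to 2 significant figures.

62 hours

1/t_eff = 1/t_phys + 1/t_biol = 1/61.8 + 1/191 = 0.021417 per hour.
t_eff = 61.8 × 191 / (61.8 + 191) ≈ 46.692 hours.
n = log₂(2510/1000) ≈ 1.3277; t = 1.3277 × 46.692 ≈ 61.993 hours.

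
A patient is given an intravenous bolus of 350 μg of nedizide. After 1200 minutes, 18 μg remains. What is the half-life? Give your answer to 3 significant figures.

280 minutes

A/A₀ = 18/350 ≈ 0.051429.
n = log₂(19.444) ≈ 4.2813 half-lives elapsed in 1200 minutes.
t½ = 1200/4.2813 ≈ 280.29 minutes.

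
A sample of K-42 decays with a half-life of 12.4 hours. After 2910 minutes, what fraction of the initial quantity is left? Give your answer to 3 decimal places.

2910 minutes = 48.5 hours.
n = 48.5/12.4 ≈ 3.9113 half-lives.
Fraction remaining = (1/2)^3.9113 ≈ 0.066464.

0.066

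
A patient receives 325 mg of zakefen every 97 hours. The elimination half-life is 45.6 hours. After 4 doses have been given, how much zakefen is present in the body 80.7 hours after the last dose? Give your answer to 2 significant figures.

120 mg

The 4 doses were given 371.7, 274.7, 177.7, 80.7 hours ago.
Total = 325·(1/2)^(371.7/45.6) + 325·(1/2)^(274.7/45.6) + 325·(1/2)^(177.7/45.6) + 325·(1/2)^(80.7/45.6)
      = 1.1431 + 4.9939 + 21.817 + 95.31 ≈ 123.26 mg.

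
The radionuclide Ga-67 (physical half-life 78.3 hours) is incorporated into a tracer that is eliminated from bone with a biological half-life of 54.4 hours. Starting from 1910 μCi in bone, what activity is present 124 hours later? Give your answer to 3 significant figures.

131 μCi

1/t_eff = 1/t_phys + 1/t_biol = 1/78.3 + 1/54.4 = 0.031154 per hour.
t_eff = 78.3 × 54.4 / (78.3 + 54.4) ≈ 32.099 hours.
Remaining = 1910 × (1/2)^(124/32.099) = 1910 × (1/2)^3.8631 ≈ 131.26 μCi.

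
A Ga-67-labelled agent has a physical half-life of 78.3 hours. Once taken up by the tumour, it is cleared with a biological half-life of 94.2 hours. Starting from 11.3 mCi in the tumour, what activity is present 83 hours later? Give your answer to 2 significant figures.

2.9 mCi

1/t_eff = 1/t_phys + 1/t_biol = 1/78.3 + 1/94.2 = 0.023387 per hour.
t_eff = 78.3 × 94.2 / (78.3 + 94.2) ≈ 42.759 hours.
Remaining = 11.3 × (1/2)^(83/42.759) = 11.3 × (1/2)^1.9411 ≈ 2.9427 mCi.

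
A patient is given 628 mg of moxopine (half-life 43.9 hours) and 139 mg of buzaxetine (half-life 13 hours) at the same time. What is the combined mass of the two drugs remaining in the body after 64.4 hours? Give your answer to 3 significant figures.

moxopine: 628 × (1/2)^(64.4/43.9) = 628 × (1/2)^1.467 ≈ 227.17 mg.
buzaxetine: 139 × (1/2)^(64.4/13) = 139 × (1/2)^4.9538 ≈ 4.485 mg.
Total = 227.17 + 4.485 ≈ 231.66 mg.

232 mg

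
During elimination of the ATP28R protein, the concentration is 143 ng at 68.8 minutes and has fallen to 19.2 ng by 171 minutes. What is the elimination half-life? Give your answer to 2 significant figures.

Over Δt = 171 − 68.8 = 102.2 minutes, the level fell by a factor of 143/19.2 ≈ 7.4479.
n = log₂(7.4479) ≈ 2.8968 half-lives, so t½ = 102.2/2.8968 ≈ 35.28 minutes.

35 minutes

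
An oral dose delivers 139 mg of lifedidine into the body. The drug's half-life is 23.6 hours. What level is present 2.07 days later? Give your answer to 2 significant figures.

32 mg

Convert the elapsed time: 2.07 days = 49.68 hours.
Number of half-lives: n = 49.68/23.6 ≈ 2.1051.
Remaining = 139 × (1/2)^2.1051 = 139 × 0.23244 ≈ 32.309 mg.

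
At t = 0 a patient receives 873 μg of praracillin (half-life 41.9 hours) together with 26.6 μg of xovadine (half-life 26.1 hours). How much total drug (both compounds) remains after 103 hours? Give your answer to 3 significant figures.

161 μg

praracillin: 873 × (1/2)^(103/41.9) = 873 × (1/2)^2.4582 ≈ 158.86 μg.
xovadine: 26.6 × (1/2)^(103/26.1) = 26.6 × (1/2)^3.9464 ≈ 1.7255 μg.
Total = 158.86 + 1.7255 ≈ 160.58 μg.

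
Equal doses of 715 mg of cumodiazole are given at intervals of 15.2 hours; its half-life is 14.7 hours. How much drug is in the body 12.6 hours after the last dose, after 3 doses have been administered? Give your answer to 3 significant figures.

682 mg

The 3 doses were given 43, 27.8, 12.6 hours ago.
Total = 715·(1/2)^(43/14.7) + 715·(1/2)^(27.8/14.7) + 715·(1/2)^(12.6/14.7)
      = 94.133 + 192.76 + 394.71 ≈ 681.6 mg.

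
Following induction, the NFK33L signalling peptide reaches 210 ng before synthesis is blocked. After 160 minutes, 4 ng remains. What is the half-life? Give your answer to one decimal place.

28.0 minutes

A/A₀ = 4/210 ≈ 0.019048.
n = log₂(52.5) ≈ 5.7142 half-lives elapsed in 160 minutes.
t½ = 160/5.7142 ≈ 28 minutes.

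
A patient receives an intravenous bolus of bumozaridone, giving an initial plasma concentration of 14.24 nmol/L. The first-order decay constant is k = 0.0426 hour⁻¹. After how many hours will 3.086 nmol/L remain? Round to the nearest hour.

t½ = ln 2 / k = 0.69315 / 0.0426 ≈ 16.271 hours.
Fraction remaining = 3.086/14.24 ≈ 0.21671.
n = log₂(14.24/3.086) = ln(4.6144)/ln 2 ≈ 2.2061 half-lives.
t = n × t½ = 2.2061 × 16.271 ≈ 35.896 hours.

36 hours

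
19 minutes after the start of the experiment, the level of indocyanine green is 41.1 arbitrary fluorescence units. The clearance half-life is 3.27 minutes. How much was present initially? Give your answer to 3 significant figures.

2310 arbitrary fluorescence units

Number of half-lives elapsed: n = 19/3.27 ≈ 5.8104.
A₀ = A × 2^n = 41.1 × 2^5.8104 = 41.1 × 56.118 ≈ 2306.5 arbitrary fluorescence units.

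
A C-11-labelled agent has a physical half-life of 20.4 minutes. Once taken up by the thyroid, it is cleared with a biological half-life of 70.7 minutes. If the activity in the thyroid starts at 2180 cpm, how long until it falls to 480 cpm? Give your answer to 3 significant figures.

34.6 minutes

1/t_eff = 1/t_phys + 1/t_biol = 1/20.4 + 1/70.7 = 0.063164 per minute.
t_eff = 20.4 × 70.7 / (20.4 + 70.7) ≈ 15.832 minutes.
n = log₂(2180/480) ≈ 2.1832; t = 2.1832 × 15.832 ≈ 34.564 minutes.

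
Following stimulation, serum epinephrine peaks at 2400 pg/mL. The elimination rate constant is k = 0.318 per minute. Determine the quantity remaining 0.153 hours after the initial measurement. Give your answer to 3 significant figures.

t½ = ln 2 / k = 0.69315 / 0.318 ≈ 2.1797 minutes.
Convert the elapsed time: 0.153 hours = 9.18 minutes.
Number of half-lives: n = 9.18/2.1797 ≈ 4.2116.
Remaining = 2400 × (1/2)^4.2116 = 2400 × 0.053975 ≈ 129.54 pg/mL.

130 pg/mL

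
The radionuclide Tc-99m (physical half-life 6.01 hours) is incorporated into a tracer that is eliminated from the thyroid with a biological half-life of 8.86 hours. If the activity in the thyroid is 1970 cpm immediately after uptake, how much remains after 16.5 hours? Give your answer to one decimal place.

1/t_eff = 1/t_phys + 1/t_biol = 1/6.01 + 1/8.86 = 0.27926 per hour.
t_eff = 6.01 × 8.86 / (6.01 + 8.86) ≈ 3.5809 hours.
Remaining = 1970 × (1/2)^(16.5/3.5809) = 1970 × (1/2)^4.6077 ≈ 80.798 cpm.

80.8 cpm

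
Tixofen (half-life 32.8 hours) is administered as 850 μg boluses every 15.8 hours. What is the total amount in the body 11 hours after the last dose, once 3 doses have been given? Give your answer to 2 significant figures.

The 3 doses were given 42.6, 26.8, 11 hours ago.
Total = 850·(1/2)^(42.6/32.8) + 850·(1/2)^(26.8/32.8) + 850·(1/2)^(11/32.8)
      = 345.5 + 482.45 + 673.7 ≈ 1501.6 μg.

1500 μg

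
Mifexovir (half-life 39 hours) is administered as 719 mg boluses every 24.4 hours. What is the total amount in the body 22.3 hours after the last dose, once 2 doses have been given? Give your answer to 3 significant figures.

The 2 doses were given 46.7, 22.3 hours ago.
Total = 719·(1/2)^(46.7/39) + 719·(1/2)^(22.3/39)
      = 313.52 + 483.73 ≈ 797.25 mg.

797 mg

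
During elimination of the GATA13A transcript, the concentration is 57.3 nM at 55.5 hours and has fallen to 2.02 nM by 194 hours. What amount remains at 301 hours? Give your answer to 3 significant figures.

0.152 nM

Over Δt = 194 − 55.5 = 138.5 hours, the level fell by a factor of 57.3/2.02 ≈ 28.366.
n = log₂(28.366) ≈ 4.8261 half-lives, so t½ = 138.5/4.8261 ≈ 28.698 hours.
From t = 194 to t = 301: 2.02 × (1/2)^((301−194)/28.698) ≈ 0.15239 nM.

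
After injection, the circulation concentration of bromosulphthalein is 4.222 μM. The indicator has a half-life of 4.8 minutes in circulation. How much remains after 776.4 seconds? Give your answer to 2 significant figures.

Convert the elapsed time: 776.4 seconds = 12.94 minutes.
Number of half-lives: n = 12.94/4.8 ≈ 2.6958.
Remaining = 4.222 × (1/2)^2.6958 = 4.222 × 0.15434 ≈ 0.65162 μM.

0.65 μM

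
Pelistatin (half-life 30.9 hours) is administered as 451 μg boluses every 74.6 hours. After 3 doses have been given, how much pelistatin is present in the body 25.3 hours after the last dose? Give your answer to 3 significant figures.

313 μg

The 3 doses were given 174.5, 99.9, 25.3 hours ago.
Total = 451·(1/2)^(174.5/30.9) + 451·(1/2)^(99.9/30.9) + 451·(1/2)^(25.3/30.9)
      = 8.9988 + 47.967 + 255.68 ≈ 312.65 μg.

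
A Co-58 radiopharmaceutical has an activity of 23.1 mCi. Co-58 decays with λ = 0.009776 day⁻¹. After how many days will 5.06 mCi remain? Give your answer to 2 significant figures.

t½ = ln 2 / λ = 0.69315 / 0.009776 ≈ 70.903 days.
Fraction remaining = 5.06/23.1 ≈ 0.21905.
n = log₂(23.1/5.06) = ln(4.5652)/ln 2 ≈ 2.1907 half-lives.
t = n × t½ = 2.1907 × 70.903 ≈ 155.33 days.

160 days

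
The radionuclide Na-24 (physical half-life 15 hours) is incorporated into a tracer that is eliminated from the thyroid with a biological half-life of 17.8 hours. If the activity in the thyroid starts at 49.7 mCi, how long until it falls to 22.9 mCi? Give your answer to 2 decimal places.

1/t_eff = 1/t_phys + 1/t_biol = 1/15 + 1/17.8 = 0.12285 per hour.
t_eff = 15 × 17.8 / (15 + 17.8) ≈ 8.1402 hours.
n = log₂(49.7/22.9) ≈ 1.1179; t = 1.1179 × 8.1402 ≈ 9.1 hours.

9.10 hours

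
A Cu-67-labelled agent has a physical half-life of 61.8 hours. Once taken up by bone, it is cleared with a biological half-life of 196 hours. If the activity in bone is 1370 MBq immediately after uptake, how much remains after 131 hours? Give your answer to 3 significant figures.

1/t_eff = 1/t_phys + 1/t_biol = 1/61.8 + 1/196 = 0.021283 per hour.
t_eff = 61.8 × 196 / (61.8 + 196) ≈ 46.985 hours.
Remaining = 1370 × (1/2)^(131/46.985) = 1370 × (1/2)^2.7881 ≈ 198.34 MBq.

198 MBq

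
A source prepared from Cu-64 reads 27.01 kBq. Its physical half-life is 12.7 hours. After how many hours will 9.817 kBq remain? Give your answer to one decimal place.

18.5 hours

Fraction remaining = 9.817/27.01 ≈ 0.36346.
n = log₂(27.01/9.817) = ln(2.7513)/ln 2 ≈ 1.4601 half-lives.
t = n × t½ = 1.4601 × 12.7 ≈ 18.544 hours.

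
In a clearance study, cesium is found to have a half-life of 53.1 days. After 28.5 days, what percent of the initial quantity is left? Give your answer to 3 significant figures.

68.9%

n = 28.5/53.1 ≈ 0.53672 half-lives.
Fraction remaining = (1/2)^0.53672 ≈ 0.68933, i.e. 68.933%.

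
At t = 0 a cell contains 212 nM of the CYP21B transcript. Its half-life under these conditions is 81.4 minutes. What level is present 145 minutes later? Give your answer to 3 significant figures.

61.7 nM

Number of half-lives: n = 145/81.4 ≈ 1.7813.
Remaining = 212 × (1/2)^1.7813 = 212 × 0.29092 ≈ 61.674 nM.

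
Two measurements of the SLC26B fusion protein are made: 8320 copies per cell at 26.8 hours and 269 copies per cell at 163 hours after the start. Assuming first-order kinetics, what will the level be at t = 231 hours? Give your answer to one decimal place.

48.5 copies per cell

Over Δt = 163 − 26.8 = 136.2 hours, the level fell by a factor of 8320/269 ≈ 30.929.
n = log₂(30.929) ≈ 4.9509 half-lives, so t½ = 136.2/4.9509 ≈ 27.51 hours.
From t = 163 to t = 231: 269 × (1/2)^((231−163)/27.51) ≈ 48.491 copies per cell.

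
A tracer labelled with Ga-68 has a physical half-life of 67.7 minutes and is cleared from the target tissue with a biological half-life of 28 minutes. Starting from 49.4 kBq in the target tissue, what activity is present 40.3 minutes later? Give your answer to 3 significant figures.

12.1 kBq

1/t_eff = 1/t_phys + 1/t_biol = 1/67.7 + 1/28 = 0.050485 per minute.
t_eff = 67.7 × 28 / (67.7 + 28) ≈ 19.808 minutes.
Remaining = 49.4 × (1/2)^(40.3/19.808) = 49.4 × (1/2)^2.0346 ≈ 12.058 kBq.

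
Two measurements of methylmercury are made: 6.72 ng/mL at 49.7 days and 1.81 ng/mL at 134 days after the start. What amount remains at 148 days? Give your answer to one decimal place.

1.5 ng/mL

Over Δt = 134 − 49.7 = 84.3 days, the level fell by a factor of 6.72/1.81 ≈ 3.7127.
n = log₂(3.7127) ≈ 1.8925 half-lives, so t½ = 84.3/1.8925 ≈ 44.545 days.
From t = 134 to t = 148: 1.81 × (1/2)^((148−134)/44.545) ≈ 1.4557 ng/mL.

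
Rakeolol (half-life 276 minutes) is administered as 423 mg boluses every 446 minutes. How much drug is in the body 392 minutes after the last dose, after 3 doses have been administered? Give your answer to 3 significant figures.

226 mg

The 3 doses were given 1284, 838, 392 minutes ago.
Total = 423·(1/2)^(1284/276) + 423·(1/2)^(838/276) + 423·(1/2)^(392/276)
      = 16.823 + 51.564 + 158.05 ≈ 226.43 mg.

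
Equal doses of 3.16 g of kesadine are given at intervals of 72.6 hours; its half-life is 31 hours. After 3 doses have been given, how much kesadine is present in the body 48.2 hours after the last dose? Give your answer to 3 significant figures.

1.33 g

The 3 doses were given 193.4, 120.8, 48.2 hours ago.
Total = 3.16·(1/2)^(193.4/31) + 3.16·(1/2)^(120.8/31) + 3.16·(1/2)^(48.2/31)
      = 0.041845 + 0.21215 + 1.0756 ≈ 1.3296 g.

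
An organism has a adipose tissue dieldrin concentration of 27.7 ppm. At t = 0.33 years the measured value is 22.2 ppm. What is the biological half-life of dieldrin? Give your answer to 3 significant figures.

A/A₀ = 22.2/27.7 ≈ 0.80144.
n = log₂(1.2477) ≈ 0.31933 half-lives elapsed in 0.33 years.
t½ = 0.33/0.31933 ≈ 1.0334 years.

1.03 years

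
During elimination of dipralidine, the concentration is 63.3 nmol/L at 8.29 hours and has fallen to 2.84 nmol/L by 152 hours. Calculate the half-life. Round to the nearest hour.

32 hours

Over Δt = 152 − 8.29 = 143.71 hours, the level fell by a factor of 63.3/2.84 ≈ 22.289.
n = log₂(22.289) ≈ 4.4782 half-lives, so t½ = 143.71/4.4782 ≈ 32.091 hours.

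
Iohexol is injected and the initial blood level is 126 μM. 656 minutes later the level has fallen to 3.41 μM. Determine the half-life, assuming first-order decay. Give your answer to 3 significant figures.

126 minutes

A/A₀ = 3.41/126 ≈ 0.027063.
n = log₂(36.95) ≈ 5.2075 half-lives elapsed in 656 minutes.
t½ = 656/5.2075 ≈ 125.97 minutes.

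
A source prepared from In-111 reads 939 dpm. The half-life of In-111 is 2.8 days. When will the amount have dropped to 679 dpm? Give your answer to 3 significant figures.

1.31 days

Fraction remaining = 679/939 ≈ 0.72311.
n = log₂(939/679) = ln(1.3829)/ln 2 ≈ 0.46771 half-lives.
t = n × t½ = 0.46771 × 2.8 ≈ 1.3096 days.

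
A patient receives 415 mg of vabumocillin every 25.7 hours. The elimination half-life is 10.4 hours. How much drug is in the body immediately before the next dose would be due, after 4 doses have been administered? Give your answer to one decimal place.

91.2 mg

The 4 doses were given 102.8, 77.1, 51.4, 25.7 hours ago.
Total = 415·(1/2)^(102.8/10.4) + 415·(1/2)^(77.1/10.4) + 415·(1/2)^(51.4/10.4) + 415·(1/2)^(25.7/10.4)
      = 0.43902 + 2.4343 + 13.498 + 74.844 ≈ 91.215 mg.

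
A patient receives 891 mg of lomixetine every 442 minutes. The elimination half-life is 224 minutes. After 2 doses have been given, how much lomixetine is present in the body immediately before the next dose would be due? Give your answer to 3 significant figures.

285 mg

The 2 doses were given 884, 442 minutes ago.
Total = 891·(1/2)^(884/224) + 891·(1/2)^(442/224)
      = 57.794 + 226.92 ≈ 284.72 mg.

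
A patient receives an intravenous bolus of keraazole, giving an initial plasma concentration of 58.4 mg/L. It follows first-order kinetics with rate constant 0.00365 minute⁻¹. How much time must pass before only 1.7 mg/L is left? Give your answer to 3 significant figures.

969 minutes

t½ = ln 2 / k = 0.69315 / 0.00365 ≈ 189.9 minutes.
Fraction remaining = 1.7/58.4 ≈ 0.02911.
n = log₂(58.4/1.7) = ln(34.353)/ln 2 ≈ 5.1024 half-lives.
t = n × t½ = 5.1024 × 189.9 ≈ 968.96 minutes.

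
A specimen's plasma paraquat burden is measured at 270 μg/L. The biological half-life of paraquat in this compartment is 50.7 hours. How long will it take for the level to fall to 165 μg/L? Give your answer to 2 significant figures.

Fraction remaining = 165/270 ≈ 0.61111.
n = log₂(270/165) = ln(1.6364)/ln 2 ≈ 0.71049 half-lives.
t = n × t½ = 0.71049 × 50.7 ≈ 36.022 hours.

36 hours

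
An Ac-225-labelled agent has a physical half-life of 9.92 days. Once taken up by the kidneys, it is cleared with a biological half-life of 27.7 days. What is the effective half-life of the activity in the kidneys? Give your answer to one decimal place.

7.3 days

1/t_eff = 1/t_phys + 1/t_biol = 1/9.92 + 1/27.7 = 0.13691 per day.
t_eff = 9.92 × 27.7 / (9.92 + 27.7) ≈ 7.3042 days.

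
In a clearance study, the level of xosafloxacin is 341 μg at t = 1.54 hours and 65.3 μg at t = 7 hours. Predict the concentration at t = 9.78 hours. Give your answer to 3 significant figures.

Over Δt = 7 − 1.54 = 5.46 hours, the level fell by a factor of 341/65.3 ≈ 5.2221.
n = log₂(5.2221) ≈ 2.3846 half-lives, so t½ = 5.46/2.3846 ≈ 2.2897 hours.
From t = 7 to t = 9.78: 65.3 × (1/2)^((9.78−7)/2.2897) ≈ 28.146 μg.

28.1 μg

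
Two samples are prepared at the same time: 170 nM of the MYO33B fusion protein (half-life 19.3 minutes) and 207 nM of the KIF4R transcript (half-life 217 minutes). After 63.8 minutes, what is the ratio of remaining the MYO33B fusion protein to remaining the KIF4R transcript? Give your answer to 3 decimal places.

0.102

MYO33B fusion protein: 170 × (1/2)^(63.8/19.3) = 170 × (1/2)^3.3057 ≈ 17.192 nM.
KIF4R transcript: 207 × (1/2)^(63.8/217) = 207 × (1/2)^0.29401 ≈ 168.84 nM.
Ratio ≈ 17.192 / 168.84 ≈ 0.10183.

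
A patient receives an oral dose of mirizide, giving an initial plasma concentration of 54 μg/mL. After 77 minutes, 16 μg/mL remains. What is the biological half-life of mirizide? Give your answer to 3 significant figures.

A/A₀ = 16/54 ≈ 0.2963.
n = log₂(3.375) ≈ 1.7549 half-lives elapsed in 77 minutes.
t½ = 77/1.7549 ≈ 43.877 minutes.

43.9 minutes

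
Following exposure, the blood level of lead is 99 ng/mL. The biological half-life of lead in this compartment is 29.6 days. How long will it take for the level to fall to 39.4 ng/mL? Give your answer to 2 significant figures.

39 days

Fraction remaining = 39.4/99 ≈ 0.39798.
n = log₂(99/39.4) = ln(2.5127)/ln 2 ≈ 1.3292 half-lives.
t = n × t½ = 1.3292 × 29.6 ≈ 39.345 days.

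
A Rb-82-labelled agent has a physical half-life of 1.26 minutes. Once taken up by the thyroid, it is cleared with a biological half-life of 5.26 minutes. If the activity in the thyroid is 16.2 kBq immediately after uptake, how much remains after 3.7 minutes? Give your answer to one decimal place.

1.3 kBq

1/t_eff = 1/t_phys + 1/t_biol = 1/1.26 + 1/5.26 = 0.98376 per minute.
t_eff = 1.26 × 5.26 / (1.26 + 5.26) ≈ 1.0165 minutes.
Remaining = 16.2 × (1/2)^(3.7/1.0165) = 16.2 × (1/2)^3.6399 ≈ 1.2995 kBq.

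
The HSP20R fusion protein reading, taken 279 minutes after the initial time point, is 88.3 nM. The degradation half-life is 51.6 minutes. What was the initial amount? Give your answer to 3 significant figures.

3750 nM

Number of half-lives elapsed: n = 279/51.6 ≈ 5.407.
A₀ = A × 2^n = 88.3 × 2^5.407 = 88.3 × 42.429 ≈ 3746.5 nM.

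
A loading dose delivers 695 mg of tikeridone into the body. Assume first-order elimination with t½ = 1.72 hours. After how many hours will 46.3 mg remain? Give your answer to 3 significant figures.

Fraction remaining = 46.3/695 ≈ 0.066619.
n = log₂(695/46.3) = ln(15.011)/ln 2 ≈ 3.9079 half-lives.
t = n × t½ = 3.9079 × 1.72 ≈ 6.7216 hours.

6.72 hours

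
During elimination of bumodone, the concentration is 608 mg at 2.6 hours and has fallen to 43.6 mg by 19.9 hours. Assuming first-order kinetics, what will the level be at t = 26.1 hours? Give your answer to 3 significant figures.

17.0 mg

Over Δt = 19.9 − 2.6 = 17.3 hours, the level fell by a factor of 608/43.6 ≈ 13.945.
n = log₂(13.945) ≈ 3.8017 half-lives, so t½ = 17.3/3.8017 ≈ 4.5506 hours.
From t = 19.9 to t = 26.1: 43.6 × (1/2)^((26.1−19.9)/4.5506) ≈ 16.957 mg.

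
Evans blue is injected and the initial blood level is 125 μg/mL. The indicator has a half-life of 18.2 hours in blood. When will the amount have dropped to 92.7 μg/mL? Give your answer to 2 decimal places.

Fraction remaining = 92.7/125 ≈ 0.7416.
n = log₂(125/92.7) = ln(1.3484)/ln 2 ≈ 0.43129 half-lives.
t = n × t½ = 0.43129 × 18.2 ≈ 7.8494 hours.

7.85 hours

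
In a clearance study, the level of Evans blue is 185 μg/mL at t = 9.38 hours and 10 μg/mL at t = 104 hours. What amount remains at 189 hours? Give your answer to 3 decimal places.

Over Δt = 104 − 9.38 = 94.62 hours, the level fell by a factor of 185/10 ≈ 18.5.
n = log₂(18.5) ≈ 4.2095 half-lives, so t½ = 94.62/4.2095 ≈ 22.478 hours.
From t = 104 to t = 189: 10 × (1/2)^((189−104)/22.478) ≈ 0.72721 μg/mL.

0.727 μg/mL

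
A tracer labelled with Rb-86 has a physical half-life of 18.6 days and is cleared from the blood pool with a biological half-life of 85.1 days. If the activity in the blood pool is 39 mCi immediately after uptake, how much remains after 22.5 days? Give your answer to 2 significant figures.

14 mCi

1/t_eff = 1/t_phys + 1/t_biol = 1/18.6 + 1/85.1 = 0.065514 per day.
t_eff = 18.6 × 85.1 / (18.6 + 85.1) ≈ 15.264 days.
Remaining = 39 × (1/2)^(22.5/15.264) = 39 × (1/2)^1.4741 ≈ 14.039 mCi.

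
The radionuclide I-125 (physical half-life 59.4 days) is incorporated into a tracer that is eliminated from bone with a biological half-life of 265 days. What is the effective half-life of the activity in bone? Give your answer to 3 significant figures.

48.5 days

1/t_eff = 1/t_phys + 1/t_biol = 1/59.4 + 1/265 = 0.020609 per day.
t_eff = 59.4 × 265 / (59.4 + 265) ≈ 48.523 days.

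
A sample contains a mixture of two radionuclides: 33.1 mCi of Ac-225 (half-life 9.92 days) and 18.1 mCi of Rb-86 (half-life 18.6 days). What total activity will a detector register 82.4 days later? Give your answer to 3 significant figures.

0.944 mCi

Ac-225: 33.1 × (1/2)^(82.4/9.92) = 33.1 × (1/2)^8.3065 ≈ 0.10455 mCi.
Rb-86: 18.1 × (1/2)^(82.4/18.6) = 18.1 × (1/2)^4.4301 ≈ 0.83962 mCi.
Total = 0.10455 + 0.83962 ≈ 0.94417 mCi.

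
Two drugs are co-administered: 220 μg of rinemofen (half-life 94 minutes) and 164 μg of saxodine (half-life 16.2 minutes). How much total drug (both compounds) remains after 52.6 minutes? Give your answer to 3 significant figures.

rinemofen: 220 × (1/2)^(52.6/94) = 220 × (1/2)^0.55957 ≈ 149.27 μg.
saxodine: 164 × (1/2)^(52.6/16.2) = 164 × (1/2)^3.2469 ≈ 17.275 μg.
Total = 149.27 + 17.275 ≈ 166.55 μg.

167 μg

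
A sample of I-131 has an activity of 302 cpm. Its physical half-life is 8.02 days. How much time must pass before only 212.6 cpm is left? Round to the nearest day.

Fraction remaining = 212.6/302 ≈ 0.70397.
n = log₂(302/212.6) = ln(1.4205)/ln 2 ≈ 0.50641 half-lives.
t = n × t½ = 0.50641 × 8.02 ≈ 4.0614 days.

4 days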